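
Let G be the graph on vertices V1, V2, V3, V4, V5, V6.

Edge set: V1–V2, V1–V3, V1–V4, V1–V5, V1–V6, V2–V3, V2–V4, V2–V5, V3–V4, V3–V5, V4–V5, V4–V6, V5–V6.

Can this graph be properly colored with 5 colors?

Yes

The chromatic number is 5. V1, V2, V3, V4, V5 form a clique, so at least 5 colors are needed.
5 colors suffice: color 1 → {V1}; color 2 → {V5}; color 3 → {V4}; color 4 → {V3, V6}; color 5 → {V2}.
That is already a proper 5-coloring.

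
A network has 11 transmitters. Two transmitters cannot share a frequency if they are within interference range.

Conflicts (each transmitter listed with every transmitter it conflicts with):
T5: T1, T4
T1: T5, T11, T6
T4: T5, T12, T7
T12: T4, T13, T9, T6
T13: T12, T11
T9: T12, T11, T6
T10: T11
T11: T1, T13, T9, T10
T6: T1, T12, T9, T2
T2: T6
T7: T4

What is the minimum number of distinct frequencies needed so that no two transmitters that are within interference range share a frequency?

T12, T9, T6 are mutually in conflict, so at least 3 frequencies are needed.
3 frequencies suffice: frequency 1 → {T5, T12, T11, T2, T7}; frequency 2 → {T4, T13, T10, T6}; frequency 3 → {T1, T9}. No two conflicting transmitters share a frequency.

3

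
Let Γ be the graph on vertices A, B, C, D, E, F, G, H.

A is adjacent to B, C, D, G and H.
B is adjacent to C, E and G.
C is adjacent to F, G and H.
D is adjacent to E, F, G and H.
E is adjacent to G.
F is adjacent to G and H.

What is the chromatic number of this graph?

4

A, B, C, G form a clique, so at least 4 colors are needed.
4 colors suffice: color red → {G, H}; color blue → {C, D}; color green → {A, E, F}; color yellow → {B}. No two adjacent vertices share a color.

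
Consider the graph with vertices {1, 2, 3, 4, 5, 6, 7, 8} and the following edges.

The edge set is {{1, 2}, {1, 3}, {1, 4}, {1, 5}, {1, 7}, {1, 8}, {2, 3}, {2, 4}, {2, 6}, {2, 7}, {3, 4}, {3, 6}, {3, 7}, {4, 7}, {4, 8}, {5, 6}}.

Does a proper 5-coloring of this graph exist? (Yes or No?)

The chromatic number is 5. 1, 2, 3, 4, 7 form a clique, so at least 5 colors are needed.
One proper 5-coloring: 1=a, 2=b, 3=d, 4=c, 5=b, 6=a, 7=e, 8=b.
That is already a proper 5-coloring.

Yes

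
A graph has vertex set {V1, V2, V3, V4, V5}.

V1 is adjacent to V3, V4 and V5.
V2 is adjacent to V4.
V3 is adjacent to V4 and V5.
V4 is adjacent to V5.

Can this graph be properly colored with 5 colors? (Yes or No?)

The chromatic number is 4. V1, V3, V4, V5 form a clique, so at least 4 colors are needed.
One proper 4-coloring: V1=2, V2=2, V3=4, V4=1, V5=3.
Since 5 ≥ 4, a proper 5-coloring certainly exists.

Yes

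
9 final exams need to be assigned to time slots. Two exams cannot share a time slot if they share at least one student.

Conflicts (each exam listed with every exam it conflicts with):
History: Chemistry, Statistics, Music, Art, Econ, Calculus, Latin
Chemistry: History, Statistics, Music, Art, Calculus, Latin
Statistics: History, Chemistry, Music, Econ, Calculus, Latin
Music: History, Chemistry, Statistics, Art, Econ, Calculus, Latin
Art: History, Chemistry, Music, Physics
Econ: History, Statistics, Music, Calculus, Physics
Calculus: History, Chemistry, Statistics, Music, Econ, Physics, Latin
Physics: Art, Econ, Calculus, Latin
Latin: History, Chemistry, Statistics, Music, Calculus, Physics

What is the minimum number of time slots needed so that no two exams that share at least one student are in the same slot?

6

History, Chemistry, Statistics, Music, Calculus, Latin all conflict with each other, so at least 6 time slots are needed.
A valid assignment using 6 time slots: History=2, Chemistry=5, Statistics=4, Music=1, Art=3, Econ=5, Calculus=3, Physics=1, Latin=6. Each listed conflict is separated.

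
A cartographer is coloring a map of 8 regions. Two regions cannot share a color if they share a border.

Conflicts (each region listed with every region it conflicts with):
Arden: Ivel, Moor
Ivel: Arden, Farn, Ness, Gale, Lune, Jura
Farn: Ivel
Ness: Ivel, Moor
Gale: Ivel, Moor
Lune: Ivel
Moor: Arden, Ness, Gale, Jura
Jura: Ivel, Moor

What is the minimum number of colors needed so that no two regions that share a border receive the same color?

2

Ivel and Lune conflict, so at least 2 colors are needed.
2 colors suffice: color 1 → {Ivel, Moor}; color 2 → {Arden, Farn, Ness, Gale, Lune, Jura}. Every pair that conflicts lands in different colors.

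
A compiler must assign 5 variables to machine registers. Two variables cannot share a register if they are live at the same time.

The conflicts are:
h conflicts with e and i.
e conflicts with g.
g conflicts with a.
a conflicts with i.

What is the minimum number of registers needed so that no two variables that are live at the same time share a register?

3

The cycle g-a-i-h-e-g has odd length 5, so it cannot be 2-colored; at least 3 registers are needed.
3 registers suffice: register 1 → {e, i}; register 2 → {h, g}; register 3 → {a}. Each listed conflict is separated.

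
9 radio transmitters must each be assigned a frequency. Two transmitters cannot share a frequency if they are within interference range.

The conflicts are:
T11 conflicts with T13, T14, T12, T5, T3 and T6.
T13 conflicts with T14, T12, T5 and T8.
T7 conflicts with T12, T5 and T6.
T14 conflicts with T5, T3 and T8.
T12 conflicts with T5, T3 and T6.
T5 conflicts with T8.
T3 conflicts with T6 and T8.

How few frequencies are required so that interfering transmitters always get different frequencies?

4

T11, T12, T3, T6 all conflict with each other, so at least 4 frequencies are needed.
4 frequencies suffice: frequency 1 → {T14, T12}; frequency 2 → {T11, T7, T8}; frequency 3 → {T5, T3}; frequency 4 → {T13, T6}. Every pair that conflicts lands in different frequencies.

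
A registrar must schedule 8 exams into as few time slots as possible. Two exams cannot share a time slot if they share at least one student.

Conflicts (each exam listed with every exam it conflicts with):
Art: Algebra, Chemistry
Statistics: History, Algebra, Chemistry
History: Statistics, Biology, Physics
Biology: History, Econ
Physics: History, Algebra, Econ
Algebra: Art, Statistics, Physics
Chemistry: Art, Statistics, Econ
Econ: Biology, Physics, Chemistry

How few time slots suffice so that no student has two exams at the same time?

3

The cycle Econ-Chemistry-Art-Algebra-Physics-Econ has odd length 5, so it cannot be 2-colored; at least 3 time slots are needed.
A valid assignment using 3 time slots: Art=3, Statistics=3, History=2, Biology=1, Physics=1, Algebra=2, Chemistry=1, Econ=2. Every pair that conflicts lands in different time slots.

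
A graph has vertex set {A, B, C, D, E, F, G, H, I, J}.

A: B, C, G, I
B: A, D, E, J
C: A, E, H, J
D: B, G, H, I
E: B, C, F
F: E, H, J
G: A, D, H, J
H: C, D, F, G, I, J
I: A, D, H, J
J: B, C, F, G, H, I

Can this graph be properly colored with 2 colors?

No

D, G, H are mutually adjacent, so at least 3 colors are needed.
So 2 colors are not enough.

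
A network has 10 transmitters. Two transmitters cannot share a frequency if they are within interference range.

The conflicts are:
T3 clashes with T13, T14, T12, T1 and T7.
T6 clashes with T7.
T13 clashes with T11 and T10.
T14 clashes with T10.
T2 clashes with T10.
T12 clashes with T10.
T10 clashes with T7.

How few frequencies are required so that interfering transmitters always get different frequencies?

2

T3 and T12 conflict, so at least 2 frequencies are needed.
2 frequencies suffice: frequency 1 → {T3, T6, T11, T10}; frequency 2 → {T13, T14, T2, T12, T1, T7}. Each listed conflict is separated.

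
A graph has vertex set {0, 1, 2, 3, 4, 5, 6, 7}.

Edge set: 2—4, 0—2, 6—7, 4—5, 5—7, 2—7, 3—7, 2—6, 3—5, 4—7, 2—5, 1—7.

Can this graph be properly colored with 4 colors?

Yes

The chromatic number is 4. 2, 4, 5, 7 are pairwise adjacent (a clique of size 4), so at least 4 colors are needed.
A valid assignment using 4 colors: 0=a, 1=b, 2=b, 3=b, 4=d, 5=c, 6=c, 7=a.
That is already a proper 4-coloring.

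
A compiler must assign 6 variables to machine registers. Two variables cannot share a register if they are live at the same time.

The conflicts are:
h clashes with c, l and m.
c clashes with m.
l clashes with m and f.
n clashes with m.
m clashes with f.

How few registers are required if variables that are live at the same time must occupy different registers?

h, c, m are mutually in conflict, so at least 3 registers are needed.
A valid assignment using 3 registers: h=2, c=3, l=3, n=2, m=1, f=2. Every pair that conflicts lands in different registers.

3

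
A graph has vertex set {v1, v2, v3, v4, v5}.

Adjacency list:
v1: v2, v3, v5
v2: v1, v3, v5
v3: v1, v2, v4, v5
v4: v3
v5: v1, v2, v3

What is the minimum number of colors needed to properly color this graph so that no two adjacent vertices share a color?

v1, v2, v3, v5 are mutually adjacent (a clique of size 4), so at least 4 colors are needed.
A valid assignment using 4 colors: v1=G, v2=B, v3=R, v4=B, v5=Y. Each edge has distinct colors on its endpoints.

4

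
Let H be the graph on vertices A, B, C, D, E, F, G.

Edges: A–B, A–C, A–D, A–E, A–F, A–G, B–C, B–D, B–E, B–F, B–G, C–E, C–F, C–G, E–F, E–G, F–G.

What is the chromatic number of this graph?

A, B, C, E, F, G are pairwise adjacent (a clique of size 6), so at least 6 colors are needed.
One proper 6-coloring: A=2, B=1, C=5, D=3, E=4, F=6, G=3. No two adjacent vertices share a color.

6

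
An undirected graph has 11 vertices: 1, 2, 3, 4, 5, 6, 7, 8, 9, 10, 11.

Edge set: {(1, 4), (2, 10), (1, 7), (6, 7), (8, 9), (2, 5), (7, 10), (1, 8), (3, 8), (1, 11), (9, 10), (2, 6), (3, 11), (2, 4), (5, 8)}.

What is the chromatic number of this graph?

3

The cycle 7-1-4-2-6-7 has odd length 5, so it cannot be 2-colored; at least 3 colors are needed.
One proper 3-coloring: 1=a, 2=a, 3=a, 4=b, 5=c, 6=c, 7=b, 8=b, 9=a, 10=c, 11=b. Each edge has distinct colors on its endpoints.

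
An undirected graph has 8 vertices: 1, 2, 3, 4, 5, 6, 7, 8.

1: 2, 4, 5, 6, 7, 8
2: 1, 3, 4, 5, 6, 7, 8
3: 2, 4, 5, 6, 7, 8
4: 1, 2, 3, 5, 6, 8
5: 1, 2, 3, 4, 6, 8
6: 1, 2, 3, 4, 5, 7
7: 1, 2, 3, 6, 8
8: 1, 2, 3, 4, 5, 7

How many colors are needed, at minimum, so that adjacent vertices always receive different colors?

2, 3, 4, 5, 8 are mutually adjacent (a clique of size 5), so at least 5 colors are needed.
One proper 5-coloring: 1=yellow, 2=red, 3=yellow, 4=green, 5=purple, 6=blue, 7=green, 8=blue. Each edge has distinct colors on its endpoints.

5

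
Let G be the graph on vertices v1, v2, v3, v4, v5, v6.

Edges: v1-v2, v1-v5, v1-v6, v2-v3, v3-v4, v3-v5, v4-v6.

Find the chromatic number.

The cycle v3-v4-v6-v1-v5-v3 has odd length 5, so it cannot be 2-colored; at least 3 colors are needed.
A valid assignment using 3 colors: v1=R, v2=B, v3=R, v4=G, v5=B, v6=B. Every edge joins two different colors.

3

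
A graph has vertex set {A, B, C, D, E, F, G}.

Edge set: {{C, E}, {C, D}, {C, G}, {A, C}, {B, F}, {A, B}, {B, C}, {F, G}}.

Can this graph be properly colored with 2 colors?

A, B, C form a triangle, so at least 3 colors are needed.
So 2 colors are not enough.

No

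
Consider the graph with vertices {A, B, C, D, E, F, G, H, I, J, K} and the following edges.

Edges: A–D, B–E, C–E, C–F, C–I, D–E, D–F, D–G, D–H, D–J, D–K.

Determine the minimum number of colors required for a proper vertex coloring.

2

D and G are adjacent, so at least 2 colors are needed.
One proper 2-coloring: A=2, B=1, C=1, D=1, E=2, F=2, G=2, H=2, I=2, J=2, K=2. Each edge has distinct colors on its endpoints.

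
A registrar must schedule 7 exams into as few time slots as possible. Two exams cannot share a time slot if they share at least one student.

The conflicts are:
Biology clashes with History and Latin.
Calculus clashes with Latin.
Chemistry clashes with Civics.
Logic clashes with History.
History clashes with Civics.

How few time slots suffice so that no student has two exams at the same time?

2

Calculus and Latin conflict, so at least 2 time slots are needed.
2 time slots suffice: time slot 1 → {Chemistry, History, Latin}; time slot 2 → {Biology, Calculus, Logic, Civics}. No two conflicting exams share a time slot.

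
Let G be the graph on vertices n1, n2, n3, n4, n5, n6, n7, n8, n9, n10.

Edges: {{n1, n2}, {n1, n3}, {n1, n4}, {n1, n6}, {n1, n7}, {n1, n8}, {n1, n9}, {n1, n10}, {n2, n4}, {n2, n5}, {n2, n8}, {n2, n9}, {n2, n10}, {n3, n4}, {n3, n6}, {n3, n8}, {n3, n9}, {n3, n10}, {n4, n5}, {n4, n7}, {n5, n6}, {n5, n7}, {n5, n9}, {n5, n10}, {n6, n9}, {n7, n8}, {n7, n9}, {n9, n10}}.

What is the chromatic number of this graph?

n1, n2, n9, n10 are mutually adjacent (a clique of size 4), so at least 4 colors are needed.
A valid assignment using 4 colors: n1=1, n2=3, n3=3, n4=2, n5=1, n6=4, n7=3, n8=2, n9=2, n10=4. No two adjacent vertices share a color.

4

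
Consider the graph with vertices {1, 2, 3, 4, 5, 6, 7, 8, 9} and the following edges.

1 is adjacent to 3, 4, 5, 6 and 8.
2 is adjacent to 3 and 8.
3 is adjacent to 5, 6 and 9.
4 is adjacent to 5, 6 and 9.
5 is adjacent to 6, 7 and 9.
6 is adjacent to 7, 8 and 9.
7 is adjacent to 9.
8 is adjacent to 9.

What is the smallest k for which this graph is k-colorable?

4

1, 3, 5, 6 are pairwise adjacent (a clique of size 4), so at least 4 colors are needed.
4 colors suffice: color red → {2, 6}; color blue → {5, 8}; color green → {1, 9}; color yellow → {3, 4, 7}. Every edge joins two different colors.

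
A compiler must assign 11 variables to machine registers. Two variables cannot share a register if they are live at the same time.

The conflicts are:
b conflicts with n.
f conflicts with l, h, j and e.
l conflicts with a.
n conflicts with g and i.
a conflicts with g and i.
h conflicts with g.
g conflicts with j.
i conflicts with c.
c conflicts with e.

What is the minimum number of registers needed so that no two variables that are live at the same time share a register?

3

The cycle h-f-l-a-g-h has odd length 5, so it cannot be 2-colored; at least 3 registers are needed.
3 registers suffice: b=1, f=1, l=3, n=2, a=2, h=2, g=1, i=1, j=2, c=2, e=3. Each listed conflict is separated.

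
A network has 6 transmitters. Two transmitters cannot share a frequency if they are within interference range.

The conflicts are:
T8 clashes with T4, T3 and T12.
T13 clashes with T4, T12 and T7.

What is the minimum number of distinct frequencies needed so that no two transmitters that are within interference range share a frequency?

2

T13 and T12 conflict, so at least 2 frequencies are needed.
2 frequencies suffice: frequency 1 → {T8, T13}; frequency 2 → {T4, T3, T12, T7}. Each listed conflict is separated.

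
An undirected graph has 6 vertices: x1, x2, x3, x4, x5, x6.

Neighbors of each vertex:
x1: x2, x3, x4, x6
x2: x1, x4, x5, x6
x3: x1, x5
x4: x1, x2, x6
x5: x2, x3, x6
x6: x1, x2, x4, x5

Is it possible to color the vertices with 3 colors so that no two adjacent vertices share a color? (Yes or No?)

No

x1, x2, x4, x6 are pairwise adjacent (a clique of size 4), so at least 4 colors are needed.
So 3 colors are not enough.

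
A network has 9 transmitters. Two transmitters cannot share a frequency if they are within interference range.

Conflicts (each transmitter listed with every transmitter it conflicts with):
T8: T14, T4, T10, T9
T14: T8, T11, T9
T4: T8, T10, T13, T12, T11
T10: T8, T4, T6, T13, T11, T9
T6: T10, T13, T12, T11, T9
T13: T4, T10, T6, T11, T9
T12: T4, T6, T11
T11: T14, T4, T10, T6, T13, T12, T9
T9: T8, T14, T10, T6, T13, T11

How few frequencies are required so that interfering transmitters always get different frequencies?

T10, T6, T13, T11, T9 are mutually in conflict, so at least 5 frequencies are needed.
Using 5 frequencies: T8=1, T14=3, T4=2, T10=3, T6=5, T13=4, T12=3, T11=1, T9=2. Each listed conflict is separated.

5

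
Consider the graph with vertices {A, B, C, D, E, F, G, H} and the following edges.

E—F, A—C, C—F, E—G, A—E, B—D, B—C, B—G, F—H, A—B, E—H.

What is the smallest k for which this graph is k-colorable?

E, F, H form a triangle, so at least 3 colors are needed.
3 colors suffice: color 1 → {B, E}; color 2 → {A, D, F, G}; color 3 → {C, H}. Each edge has distinct colors on its endpoints.

3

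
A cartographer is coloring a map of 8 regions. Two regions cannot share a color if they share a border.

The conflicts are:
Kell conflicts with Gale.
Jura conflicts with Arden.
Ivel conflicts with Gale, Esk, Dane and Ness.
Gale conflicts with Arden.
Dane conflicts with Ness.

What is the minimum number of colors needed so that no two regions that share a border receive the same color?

3

Ivel, Dane, Ness are mutually in conflict, so at least 3 colors are needed.
3 colors suffice: color 1 → {Kell, Ivel, Arden}; color 2 → {Jura, Gale, Esk, Ness}; color 3 → {Dane}. Each listed conflict is separated.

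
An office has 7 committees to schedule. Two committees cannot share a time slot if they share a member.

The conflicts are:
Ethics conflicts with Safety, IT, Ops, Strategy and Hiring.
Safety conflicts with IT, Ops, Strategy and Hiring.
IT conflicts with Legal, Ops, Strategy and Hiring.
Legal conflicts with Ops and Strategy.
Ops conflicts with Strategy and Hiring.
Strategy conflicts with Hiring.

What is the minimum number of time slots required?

Ethics, Safety, IT, Ops, Strategy, Hiring are mutually in conflict, so at least 6 time slots are needed.
6 time slots suffice: time slot 1 → {Strategy}; time slot 2 → {IT}; time slot 3 → {Ops}; time slot 4 → {Safety, Legal}; time slot 5 → {Ethics}; time slot 6 → {Hiring}. No two conflicting committees share a time slot.

6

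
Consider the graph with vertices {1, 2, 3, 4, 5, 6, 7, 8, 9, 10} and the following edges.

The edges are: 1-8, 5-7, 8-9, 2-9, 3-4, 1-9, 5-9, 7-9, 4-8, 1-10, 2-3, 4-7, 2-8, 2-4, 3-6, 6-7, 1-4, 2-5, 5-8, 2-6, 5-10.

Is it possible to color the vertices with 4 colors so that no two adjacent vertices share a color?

The chromatic number is 4. 2, 5, 8, 9 are pairwise adjacent (a clique of size 4), so at least 4 colors are needed.
4 colors suffice: color red → {1, 2, 7}; color blue → {4, 6, 9, 10}; color green → {3, 8}; color yellow → {5}.
That is already a proper 4-coloring.

Yes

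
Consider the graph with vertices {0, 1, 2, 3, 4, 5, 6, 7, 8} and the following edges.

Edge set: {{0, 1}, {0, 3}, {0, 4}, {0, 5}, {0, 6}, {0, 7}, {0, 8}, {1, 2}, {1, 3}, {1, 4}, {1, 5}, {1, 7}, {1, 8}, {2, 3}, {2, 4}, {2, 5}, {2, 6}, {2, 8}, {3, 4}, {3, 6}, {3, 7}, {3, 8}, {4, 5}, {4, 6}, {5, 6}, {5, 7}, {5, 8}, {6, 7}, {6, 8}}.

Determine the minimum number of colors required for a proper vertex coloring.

4

0, 3, 6, 8 are pairwise adjacent (a clique of size 4), so at least 4 colors are needed.
One proper 4-coloring: 0=c, 1=b, 2=c, 3=a, 4=d, 5=a, 6=b, 7=d, 8=d. Each edge has distinct colors on its endpoints.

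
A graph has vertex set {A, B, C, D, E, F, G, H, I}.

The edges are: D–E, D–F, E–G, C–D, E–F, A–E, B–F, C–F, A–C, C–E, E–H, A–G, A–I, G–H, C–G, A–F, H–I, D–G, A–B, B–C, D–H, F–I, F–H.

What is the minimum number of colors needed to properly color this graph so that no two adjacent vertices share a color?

4

A, C, E, F are mutually adjacent (a clique of size 4), so at least 4 colors are needed.
4 colors suffice: color red → {F, G}; color blue → {A, D}; color green → {C, H}; color yellow → {B, E, I}. No two adjacent vertices share a color.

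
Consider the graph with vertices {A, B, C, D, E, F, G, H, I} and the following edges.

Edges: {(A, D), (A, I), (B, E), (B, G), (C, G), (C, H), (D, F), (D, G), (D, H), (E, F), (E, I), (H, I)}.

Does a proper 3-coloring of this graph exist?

The chromatic number is 3. The cycle A-D-F-E-I-A has odd length 5, so it cannot be 2-colored; at least 3 colors are needed.
3 colors suffice: color 1 → {B, C, D, I}; color 2 → {A, E, G, H}; color 3 → {F}.
That is already a proper 3-coloring.

Yes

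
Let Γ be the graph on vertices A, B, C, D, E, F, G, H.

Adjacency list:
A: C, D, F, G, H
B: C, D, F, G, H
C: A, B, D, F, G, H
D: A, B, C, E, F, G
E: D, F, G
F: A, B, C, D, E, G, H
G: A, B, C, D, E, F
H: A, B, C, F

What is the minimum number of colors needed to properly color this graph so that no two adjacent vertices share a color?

A, C, D, F, G are mutually adjacent (a clique of size 5), so at least 5 colors are needed.
5 colors suffice: color 1 → {F}; color 2 → {D, H}; color 3 → {C, E}; color 4 → {G}; color 5 → {A, B}. No two adjacent vertices share a color.

5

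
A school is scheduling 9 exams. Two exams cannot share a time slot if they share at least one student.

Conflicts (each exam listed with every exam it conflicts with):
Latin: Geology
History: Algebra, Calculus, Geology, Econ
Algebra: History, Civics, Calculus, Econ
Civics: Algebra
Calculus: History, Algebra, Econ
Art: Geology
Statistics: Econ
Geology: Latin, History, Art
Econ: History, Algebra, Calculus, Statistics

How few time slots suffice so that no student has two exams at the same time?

History, Algebra, Calculus, Econ all conflict with each other, so at least 4 time slots are needed.
4 time slots suffice: time slot 1 → {Algebra, Statistics, Geology}; time slot 2 → {Latin, Civics, Art, Econ}; time slot 3 → {History}; time slot 4 → {Calculus}. Every pair that conflicts lands in different time slots.

4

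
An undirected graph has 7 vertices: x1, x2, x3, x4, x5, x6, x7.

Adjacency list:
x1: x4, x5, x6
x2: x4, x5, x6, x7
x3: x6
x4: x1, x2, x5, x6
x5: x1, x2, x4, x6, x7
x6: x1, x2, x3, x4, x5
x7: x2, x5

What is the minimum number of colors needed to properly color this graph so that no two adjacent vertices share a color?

4

x2, x4, x5, x6 form a clique, so at least 4 colors are needed.
4 colors suffice: color R → {x3, x5}; color B → {x6, x7}; color G → {x1, x2}; color Y → {x4}. Every edge joins two different colors.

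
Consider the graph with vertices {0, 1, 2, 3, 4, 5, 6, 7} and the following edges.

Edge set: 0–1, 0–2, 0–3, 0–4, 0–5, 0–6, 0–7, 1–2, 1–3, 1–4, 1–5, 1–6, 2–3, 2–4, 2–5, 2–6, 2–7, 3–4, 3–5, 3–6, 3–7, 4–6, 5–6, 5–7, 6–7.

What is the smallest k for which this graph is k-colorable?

6

0, 1, 2, 3, 4, 6 are pairwise adjacent (a clique of size 6), so at least 6 colors are needed.
One proper 6-coloring: 0=d, 1=f, 2=c, 3=a, 4=e, 5=e, 6=b, 7=f. Each edge has distinct colors on its endpoints.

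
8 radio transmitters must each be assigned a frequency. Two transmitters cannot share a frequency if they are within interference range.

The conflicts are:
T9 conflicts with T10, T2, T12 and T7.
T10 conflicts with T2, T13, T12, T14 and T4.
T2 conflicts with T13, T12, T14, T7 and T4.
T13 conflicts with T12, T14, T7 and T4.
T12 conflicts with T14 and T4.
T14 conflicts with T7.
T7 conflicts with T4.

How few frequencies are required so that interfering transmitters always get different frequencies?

5

T10, T2, T13, T12, T4 are mutually in conflict, so at least 5 frequencies are needed.
5 frequencies suffice: frequency 1 → {T2}; frequency 2 → {T12, T7}; frequency 3 → {T10}; frequency 4 → {T9, T13}; frequency 5 → {T14, T4}. Every pair that conflicts lands in different frequencies.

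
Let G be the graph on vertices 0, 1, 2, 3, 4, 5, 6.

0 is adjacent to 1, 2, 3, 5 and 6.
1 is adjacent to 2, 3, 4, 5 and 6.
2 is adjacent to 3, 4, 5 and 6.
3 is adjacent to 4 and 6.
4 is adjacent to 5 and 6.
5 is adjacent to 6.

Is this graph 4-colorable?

No

0, 1, 2, 3, 6 form a clique, so at least 5 colors are needed.
So 4 colors are not enough.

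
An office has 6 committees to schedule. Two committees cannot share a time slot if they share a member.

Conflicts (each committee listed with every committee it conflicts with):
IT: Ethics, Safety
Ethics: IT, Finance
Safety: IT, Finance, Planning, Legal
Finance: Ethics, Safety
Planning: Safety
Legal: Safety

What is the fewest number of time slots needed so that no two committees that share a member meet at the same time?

Safety and Finance conflict, so at least 2 time slots are needed.
2 time slots suffice: time slot 1 → {Ethics, Safety}; time slot 2 → {IT, Finance, Planning, Legal}. Each listed conflict is separated.

2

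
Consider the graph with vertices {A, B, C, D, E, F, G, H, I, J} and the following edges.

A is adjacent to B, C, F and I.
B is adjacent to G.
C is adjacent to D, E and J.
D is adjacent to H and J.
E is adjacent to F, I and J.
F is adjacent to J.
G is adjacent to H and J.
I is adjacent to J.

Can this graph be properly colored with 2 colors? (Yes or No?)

No

C, D, J are mutually adjacent, so at least 3 colors are needed.
So 2 colors are not enough.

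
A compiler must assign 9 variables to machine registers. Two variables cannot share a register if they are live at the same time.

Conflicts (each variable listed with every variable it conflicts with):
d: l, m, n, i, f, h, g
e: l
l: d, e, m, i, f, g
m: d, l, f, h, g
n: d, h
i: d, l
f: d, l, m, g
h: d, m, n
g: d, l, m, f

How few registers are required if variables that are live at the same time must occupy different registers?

d, l, m, f, g pairwise conflict, so at least 5 registers are needed.
Using 5 registers: d=1, e=1, l=2, m=3, n=3, i=3, f=4, h=2, g=5. Each listed conflict is separated.

5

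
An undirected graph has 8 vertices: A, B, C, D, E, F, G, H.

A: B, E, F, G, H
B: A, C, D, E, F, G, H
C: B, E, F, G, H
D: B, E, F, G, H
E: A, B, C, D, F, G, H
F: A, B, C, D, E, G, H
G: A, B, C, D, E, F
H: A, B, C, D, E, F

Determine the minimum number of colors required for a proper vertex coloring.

A, B, E, F, H are mutually adjacent (a clique of size 5), so at least 5 colors are needed.
One proper 5-coloring: A=5, B=2, C=5, D=5, E=3, F=1, G=4, H=4. No two adjacent vertices share a color.

5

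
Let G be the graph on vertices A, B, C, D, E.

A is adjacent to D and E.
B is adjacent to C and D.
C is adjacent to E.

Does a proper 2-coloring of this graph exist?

No

The cycle C-E-A-D-B-C has odd length 5, so it cannot be 2-colored; at least 3 colors are needed.
So 2 colors are not enough.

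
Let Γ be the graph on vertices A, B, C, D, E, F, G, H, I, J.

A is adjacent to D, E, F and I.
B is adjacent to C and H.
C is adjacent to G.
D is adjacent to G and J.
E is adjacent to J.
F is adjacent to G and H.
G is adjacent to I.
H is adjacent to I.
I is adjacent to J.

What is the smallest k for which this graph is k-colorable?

3

The cycle H-B-C-G-I-H has odd length 5, so it cannot be 2-colored; at least 3 colors are needed.
3 colors suffice: color red → {A, G, H, J}; color blue → {C, D, E, F, I}; color green → {B}. No two adjacent vertices share a color.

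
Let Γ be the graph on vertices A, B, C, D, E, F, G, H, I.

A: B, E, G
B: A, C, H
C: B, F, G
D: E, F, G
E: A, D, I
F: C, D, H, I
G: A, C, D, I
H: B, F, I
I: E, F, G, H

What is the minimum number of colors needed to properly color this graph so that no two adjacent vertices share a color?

3

F, H, I form a triangle, so at least 3 colors are needed.
3 colors suffice: color red → {A, C, D, I}; color blue → {B, E, F, G}; color green → {H}. Every edge joins two different colors.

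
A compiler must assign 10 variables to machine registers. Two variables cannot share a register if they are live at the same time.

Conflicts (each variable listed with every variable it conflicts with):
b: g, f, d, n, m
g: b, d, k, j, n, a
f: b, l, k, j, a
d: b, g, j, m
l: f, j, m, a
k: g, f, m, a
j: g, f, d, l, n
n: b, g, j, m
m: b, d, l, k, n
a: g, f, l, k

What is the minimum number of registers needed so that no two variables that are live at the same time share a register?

b, n, m pairwise conflict, so at least 3 registers are needed.
3 registers suffice: b=2, g=1, f=1, d=3, l=3, k=3, j=2, n=3, m=1, a=2. Each listed conflict is separated.

3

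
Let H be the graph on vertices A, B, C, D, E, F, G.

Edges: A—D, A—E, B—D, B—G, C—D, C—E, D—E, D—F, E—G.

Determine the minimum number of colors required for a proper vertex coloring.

3

A, D, E are mutually adjacent, so at least 3 colors are needed.
A valid assignment using 3 colors: A=3, B=2, C=3, D=1, E=2, F=2, G=1. Each edge has distinct colors on its endpoints.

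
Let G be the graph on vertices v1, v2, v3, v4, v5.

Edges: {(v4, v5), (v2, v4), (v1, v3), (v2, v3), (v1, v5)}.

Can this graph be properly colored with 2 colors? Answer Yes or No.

The cycle v1-v3-v2-v4-v5-v1 has odd length 5, so it cannot be 2-colored; at least 3 colors are needed.
So 2 colors are not enough.

No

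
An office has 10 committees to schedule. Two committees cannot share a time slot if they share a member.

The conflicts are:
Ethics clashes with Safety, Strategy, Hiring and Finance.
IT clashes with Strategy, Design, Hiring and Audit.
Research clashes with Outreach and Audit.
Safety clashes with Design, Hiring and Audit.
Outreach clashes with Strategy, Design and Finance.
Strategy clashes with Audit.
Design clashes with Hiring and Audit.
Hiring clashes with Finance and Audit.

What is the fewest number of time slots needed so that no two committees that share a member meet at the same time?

4

Safety, Design, Hiring, Audit all conflict with each other, so at least 4 time slots are needed.
A valid assignment using 4 time slots: Ethics=2, IT=4, Research=3, Safety=4, Outreach=1, Strategy=3, Design=3, Hiring=1, Finance=3, Audit=2. Each listed conflict is separated.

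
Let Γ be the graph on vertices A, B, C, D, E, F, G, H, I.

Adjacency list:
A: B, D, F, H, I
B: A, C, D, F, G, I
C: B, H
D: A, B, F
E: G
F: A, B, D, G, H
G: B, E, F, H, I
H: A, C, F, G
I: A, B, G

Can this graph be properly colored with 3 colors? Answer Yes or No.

A, B, D, F are mutually adjacent (a clique of size 4), so at least 4 colors are needed.
So 3 colors are not enough.

No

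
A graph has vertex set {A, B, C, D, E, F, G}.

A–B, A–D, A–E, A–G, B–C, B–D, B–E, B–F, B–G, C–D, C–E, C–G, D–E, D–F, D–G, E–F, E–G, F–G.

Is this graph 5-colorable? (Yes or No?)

Yes

The chromatic number is 5. B, D, E, F, G are pairwise adjacent (a clique of size 5), so at least 5 colors are needed.
A valid assignment using 5 colors: A=5, B=1, C=5, D=2, E=4, F=5, G=3.
That is already a proper 5-coloring.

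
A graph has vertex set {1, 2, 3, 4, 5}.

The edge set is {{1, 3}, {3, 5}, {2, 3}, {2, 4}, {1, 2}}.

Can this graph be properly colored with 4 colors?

The chromatic number is 3. 1, 2, 3 form a triangle, so at least 3 colors are needed.
3 colors suffice: 1=c, 2=b, 3=a, 4=a, 5=b.
Since 4 ≥ 3, a proper 4-coloring certainly exists.

Yes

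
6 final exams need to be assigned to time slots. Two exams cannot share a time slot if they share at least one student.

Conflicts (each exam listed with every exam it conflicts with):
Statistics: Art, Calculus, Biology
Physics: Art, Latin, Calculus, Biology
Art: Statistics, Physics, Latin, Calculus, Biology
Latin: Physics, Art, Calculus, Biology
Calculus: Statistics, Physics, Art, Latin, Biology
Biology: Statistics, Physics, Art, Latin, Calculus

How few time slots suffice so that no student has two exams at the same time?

Physics, Art, Latin, Calculus, Biology are mutually in conflict, so at least 5 time slots are needed.
Using 5 time slots: Statistics=4, Physics=4, Art=3, Latin=5, Calculus=2, Biology=1. No two conflicting exams share a time slot.

5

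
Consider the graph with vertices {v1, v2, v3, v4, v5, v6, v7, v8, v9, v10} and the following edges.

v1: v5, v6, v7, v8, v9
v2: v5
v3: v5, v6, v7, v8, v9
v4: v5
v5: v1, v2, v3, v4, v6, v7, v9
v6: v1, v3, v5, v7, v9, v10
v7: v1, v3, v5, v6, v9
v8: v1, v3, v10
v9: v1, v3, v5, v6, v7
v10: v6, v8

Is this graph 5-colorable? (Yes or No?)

The chromatic number is 5. v3, v5, v6, v7, v9 are pairwise adjacent (a clique of size 5), so at least 5 colors are needed.
5 colors suffice: color 1 → {v5, v8}; color 2 → {v2, v4, v6}; color 3 → {v1, v3, v10}; color 4 → {v9}; color 5 → {v7}.
That is already a proper 5-coloring.

Yes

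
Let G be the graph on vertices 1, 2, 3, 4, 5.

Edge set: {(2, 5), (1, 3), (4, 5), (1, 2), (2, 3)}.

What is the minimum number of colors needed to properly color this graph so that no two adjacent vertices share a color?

3

1, 2, 3 are mutually adjacent, so at least 3 colors are needed.
3 colors suffice: color red → {2, 4}; color blue → {1, 5}; color green → {3}. No two adjacent vertices share a color.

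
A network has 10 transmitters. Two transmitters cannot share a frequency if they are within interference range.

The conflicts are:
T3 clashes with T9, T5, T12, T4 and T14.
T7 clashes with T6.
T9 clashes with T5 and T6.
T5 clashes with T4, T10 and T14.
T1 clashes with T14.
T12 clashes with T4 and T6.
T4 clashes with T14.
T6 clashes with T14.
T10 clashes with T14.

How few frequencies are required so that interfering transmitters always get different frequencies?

T3, T5, T4, T14 pairwise conflict, so at least 4 frequencies are needed.
Using 4 frequencies: T3=2, T7=1, T9=1, T5=3, T1=2, T12=1, T4=4, T6=2, T10=2, T14=1. No two conflicting transmitters share a frequency.

4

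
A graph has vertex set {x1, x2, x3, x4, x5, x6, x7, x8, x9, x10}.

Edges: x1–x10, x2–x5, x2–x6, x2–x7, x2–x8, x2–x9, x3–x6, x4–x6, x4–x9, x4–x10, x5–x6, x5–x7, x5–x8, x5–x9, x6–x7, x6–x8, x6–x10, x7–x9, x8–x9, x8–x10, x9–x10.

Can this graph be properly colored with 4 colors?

The chromatic number is 4. x2, x5, x6, x7 are mutually adjacent (a clique of size 4), so at least 4 colors are needed.
4 colors suffice: color red → {x1, x6, x9}; color blue → {x3, x4, x7, x8}; color green → {x5, x10}; color yellow → {x2}.
That is already a proper 4-coloring.

Yes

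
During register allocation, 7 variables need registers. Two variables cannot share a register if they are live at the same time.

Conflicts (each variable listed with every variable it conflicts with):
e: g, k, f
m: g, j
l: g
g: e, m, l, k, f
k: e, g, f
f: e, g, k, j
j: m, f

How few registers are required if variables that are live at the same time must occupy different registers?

e, g, k, f pairwise conflict, so at least 4 registers are needed.
4 registers suffice: register 1 → {g, j}; register 2 → {m, l, f}; register 3 → {k}; register 4 → {e}. Each listed conflict is separated.

4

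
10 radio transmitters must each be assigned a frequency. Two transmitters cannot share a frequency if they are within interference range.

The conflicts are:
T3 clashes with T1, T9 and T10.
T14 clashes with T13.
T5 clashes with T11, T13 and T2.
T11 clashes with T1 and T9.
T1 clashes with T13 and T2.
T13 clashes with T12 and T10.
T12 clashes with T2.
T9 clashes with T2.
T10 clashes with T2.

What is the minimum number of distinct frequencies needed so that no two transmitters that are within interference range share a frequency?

2

T9 and T2 conflict, so at least 2 frequencies are needed.
A valid assignment using 2 frequencies: T3=1, T14=2, T5=2, T11=1, T1=2, T13=1, T12=2, T9=2, T10=2, T2=1. Each listed conflict is separated.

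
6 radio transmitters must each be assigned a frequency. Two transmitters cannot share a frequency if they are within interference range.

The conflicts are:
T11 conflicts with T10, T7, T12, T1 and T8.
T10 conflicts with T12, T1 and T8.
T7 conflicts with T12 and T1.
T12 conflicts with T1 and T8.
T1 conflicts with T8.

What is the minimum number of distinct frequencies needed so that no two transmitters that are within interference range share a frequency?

T11, T10, T12, T1, T8 are mutually in conflict, so at least 5 frequencies are needed.
Using 5 frequencies: T11=1, T10=5, T7=4, T12=3, T1=2, T8=4. Every pair that conflicts lands in different frequencies.

5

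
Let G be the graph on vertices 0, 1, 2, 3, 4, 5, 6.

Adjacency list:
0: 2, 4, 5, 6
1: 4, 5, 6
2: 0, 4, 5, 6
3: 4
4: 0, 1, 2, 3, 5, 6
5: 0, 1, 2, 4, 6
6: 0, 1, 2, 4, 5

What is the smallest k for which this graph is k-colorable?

0, 2, 4, 5, 6 are mutually adjacent (a clique of size 5), so at least 5 colors are needed.
5 colors suffice: color red → {4}; color blue → {3, 6}; color green → {5}; color yellow → {0, 1}; color purple → {2}. Each edge has distinct colors on its endpoints.

5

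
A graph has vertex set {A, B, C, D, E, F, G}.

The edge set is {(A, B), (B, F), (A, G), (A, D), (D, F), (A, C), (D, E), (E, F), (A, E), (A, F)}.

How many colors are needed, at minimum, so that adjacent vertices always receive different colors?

4

A, D, E, F are pairwise adjacent (a clique of size 4), so at least 4 colors are needed.
4 colors suffice: color 1 → {A}; color 2 → {C, F, G}; color 3 → {B, E}; color 4 → {D}. Each edge has distinct colors on its endpoints.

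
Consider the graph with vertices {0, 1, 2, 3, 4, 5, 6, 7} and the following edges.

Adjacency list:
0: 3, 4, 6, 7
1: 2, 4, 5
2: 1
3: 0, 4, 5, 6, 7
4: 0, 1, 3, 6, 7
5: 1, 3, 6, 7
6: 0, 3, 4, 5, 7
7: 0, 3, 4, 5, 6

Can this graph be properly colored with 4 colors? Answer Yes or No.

0, 3, 4, 6, 7 are mutually adjacent (a clique of size 5), so at least 5 colors are needed.
So 4 colors are not enough.

No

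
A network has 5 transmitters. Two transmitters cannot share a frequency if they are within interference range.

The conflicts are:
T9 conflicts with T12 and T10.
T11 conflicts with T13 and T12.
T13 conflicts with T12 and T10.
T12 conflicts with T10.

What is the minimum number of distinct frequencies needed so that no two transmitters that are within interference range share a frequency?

T11, T13, T12 all conflict with each other, so at least 3 frequencies are needed.
3 frequencies suffice: T9=2, T11=3, T13=2, T12=1, T10=3. No two conflicting transmitters share a frequency.

3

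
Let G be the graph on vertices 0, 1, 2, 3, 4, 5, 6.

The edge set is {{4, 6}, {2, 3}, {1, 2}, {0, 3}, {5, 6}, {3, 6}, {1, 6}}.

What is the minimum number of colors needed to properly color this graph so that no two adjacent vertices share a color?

0 and 3 are adjacent, so at least 2 colors are needed.
2 colors suffice: color red → {0, 2, 6}; color blue → {1, 3, 4, 5}. No two adjacent vertices share a color.

2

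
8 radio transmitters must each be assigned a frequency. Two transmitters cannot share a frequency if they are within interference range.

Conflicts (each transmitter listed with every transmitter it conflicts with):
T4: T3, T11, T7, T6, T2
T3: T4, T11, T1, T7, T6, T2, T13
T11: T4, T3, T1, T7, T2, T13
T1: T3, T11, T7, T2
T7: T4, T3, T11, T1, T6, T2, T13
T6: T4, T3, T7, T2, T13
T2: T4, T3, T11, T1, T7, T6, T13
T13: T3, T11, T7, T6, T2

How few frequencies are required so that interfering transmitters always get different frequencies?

5

T4, T3, T11, T7, T2 pairwise conflict, so at least 5 frequencies are needed.
5 frequencies suffice: T4=5, T3=2, T11=4, T1=5, T7=3, T6=4, T2=1, T13=5. No two conflicting transmitters share a frequency.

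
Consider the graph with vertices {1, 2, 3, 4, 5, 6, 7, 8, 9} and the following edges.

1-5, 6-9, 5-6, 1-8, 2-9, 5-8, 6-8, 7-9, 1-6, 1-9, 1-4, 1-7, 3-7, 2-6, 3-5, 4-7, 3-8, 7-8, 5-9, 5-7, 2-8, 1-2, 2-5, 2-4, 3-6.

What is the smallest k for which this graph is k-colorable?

5

1, 2, 5, 6, 8 form a clique, so at least 5 colors are needed.
One proper 5-coloring: 1=red, 2=purple, 3=red, 4=blue, 5=blue, 6=green, 7=green, 8=yellow, 9=yellow. No two adjacent vertices share a color.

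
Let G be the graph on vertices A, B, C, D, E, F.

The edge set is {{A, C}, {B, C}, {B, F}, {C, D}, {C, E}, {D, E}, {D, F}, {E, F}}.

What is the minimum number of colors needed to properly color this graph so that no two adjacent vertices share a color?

3

C, D, E form a triangle, so at least 3 colors are needed.
One proper 3-coloring: A=2, B=2, C=1, D=2, E=3, F=1. Each edge has distinct colors on its endpoints.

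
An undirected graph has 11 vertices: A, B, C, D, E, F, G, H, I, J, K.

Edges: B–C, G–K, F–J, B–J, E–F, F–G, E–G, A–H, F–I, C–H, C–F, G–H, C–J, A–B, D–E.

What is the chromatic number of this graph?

E, F, G are mutually adjacent, so at least 3 colors are needed.
3 colors suffice: color 1 → {B, D, F, H, K}; color 2 → {A, C, G, I}; color 3 → {E, J}. Every edge joins two different colors.

3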